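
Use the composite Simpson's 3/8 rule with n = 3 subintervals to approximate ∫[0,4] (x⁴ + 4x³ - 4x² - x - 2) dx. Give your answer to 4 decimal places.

363.2593

h = (4 − 0)/3 = 1.333333.
Nodes x₀,…,x₃ = 0, 1.333333, 2.666667, 4.
f(x) = x⁴ + 4x³ - 4x² - x - 2: f₀=-2, f₁=2.197531, f₂=93.308642, f₃=442.
(3h/8)·[f₀ + 3f₁ + 3f₂ + f₃] = 0.5·(726.518519) = 363.2593.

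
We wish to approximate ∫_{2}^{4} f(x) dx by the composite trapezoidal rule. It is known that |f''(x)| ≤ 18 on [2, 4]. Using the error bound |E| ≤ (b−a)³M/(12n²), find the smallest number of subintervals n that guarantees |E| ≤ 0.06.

Need 144/(12n²) ≤ 0.06.
n² ≥ 144/(12·0.06) = 200 ⇒ n ≥ 14.1421, so the smallest n is 15.

15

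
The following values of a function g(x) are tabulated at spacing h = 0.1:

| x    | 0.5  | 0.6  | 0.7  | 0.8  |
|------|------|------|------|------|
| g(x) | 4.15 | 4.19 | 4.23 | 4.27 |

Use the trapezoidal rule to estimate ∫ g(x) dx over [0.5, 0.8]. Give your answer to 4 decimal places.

1.2630

h = 0.1, n = 3.
(h/2)·[y₀ + 2y₁ + 2y₂ + y₃] = 0.05·(25.26) = 1.2630.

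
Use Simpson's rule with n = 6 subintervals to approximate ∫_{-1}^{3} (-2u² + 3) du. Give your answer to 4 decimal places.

h = (3 − (-1))/6 = 0.666667.
Nodes u₀,…,u₆ = -1, -0.333333, 0.333333, 1, 1.666667, 2.333333, 3.
f(u) = -2u² + 3: f₀=1, f₁=2.777778, f₂=2.777778, f₃=1, f₄=-2.555556, f₅=-7.888889, f₆=-15.
(h/3)·[f₀ + 4f₁ + 2f₂ + 4f₃ + 2f₄ + 4f₅ + f₆] = 0.222222·(-30) = -6.6667.

-6.6667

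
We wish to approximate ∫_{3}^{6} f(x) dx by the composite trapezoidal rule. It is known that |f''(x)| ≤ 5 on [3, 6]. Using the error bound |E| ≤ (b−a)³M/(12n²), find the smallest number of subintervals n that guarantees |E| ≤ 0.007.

Need 135/(12n²) ≤ 0.007.
n² ≥ 135/(12·0.007) = 1607.14 ⇒ n ≥ 40.0892, so the smallest n is 41.

41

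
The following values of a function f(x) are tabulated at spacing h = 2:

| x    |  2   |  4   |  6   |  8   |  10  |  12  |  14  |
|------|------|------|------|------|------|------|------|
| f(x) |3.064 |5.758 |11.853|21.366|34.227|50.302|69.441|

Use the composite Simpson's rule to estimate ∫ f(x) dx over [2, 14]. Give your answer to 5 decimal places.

h = 2, n = 6.
(h/3)·[y₀ + 4y₁ + 2y₂ + 4y₃ + 2y₄ + 4y₅ + y₆] = 0.666667·(474.369) = 316.24600.

316.24600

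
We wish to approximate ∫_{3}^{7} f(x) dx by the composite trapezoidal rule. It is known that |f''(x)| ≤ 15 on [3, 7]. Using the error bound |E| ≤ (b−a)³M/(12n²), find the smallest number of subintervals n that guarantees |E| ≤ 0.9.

10

Need 960/(12n²) ≤ 0.9.
n² ≥ 960/(12·0.9) = 88.8889 ⇒ n ≥ 9.4281, so the smallest n is 10.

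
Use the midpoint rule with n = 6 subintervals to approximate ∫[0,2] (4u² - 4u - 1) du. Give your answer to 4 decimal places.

0.5926

h = (2 − 0)/6 = 0.333333.
Midpoints m₁,…,m₆ = 0.166667, 0.5, 0.833333, 1.166667, 1.5, 1.833333.
f(m₁)=-1.555556, f(m₂)=-2, f(m₃)=-1.555556, f(m₄)=-0.222222, f(m₅)=2, f(m₆)=5.111111.
h·[f(m₁) + f(m₂) + f(m₃) + f(m₄) + f(m₅) + f(m₆)] = 0.333333·(1.777778) = 0.5926.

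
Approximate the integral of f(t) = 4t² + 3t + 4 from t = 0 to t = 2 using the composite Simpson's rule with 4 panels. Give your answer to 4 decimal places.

h = (2 − 0)/4 = 0.5.
Nodes t₀,…,t₄ = 0, 0.5, 1, 1.5, 2.
f(t) = 4t² + 3t + 4: f₀=4, f₁=6.5, f₂=11, f₃=17.5, f₄=26.
(h/3)·[f₀ + 4f₁ + 2f₂ + 4f₃ + f₄] = 0.166667·(148) = 24.6667.

24.6667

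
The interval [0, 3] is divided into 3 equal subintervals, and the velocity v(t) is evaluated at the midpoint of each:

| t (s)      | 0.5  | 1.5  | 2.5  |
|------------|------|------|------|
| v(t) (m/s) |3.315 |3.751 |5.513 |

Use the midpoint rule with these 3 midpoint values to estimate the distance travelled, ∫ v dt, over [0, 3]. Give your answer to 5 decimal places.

h = 1, n = 3.
h·[y(m₁) + y(m₂) + y(m₃)] = 1·(12.579) = 12.57900.

12.57900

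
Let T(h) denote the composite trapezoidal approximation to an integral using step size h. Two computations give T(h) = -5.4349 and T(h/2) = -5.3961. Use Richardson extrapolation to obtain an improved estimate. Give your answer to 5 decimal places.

R = (4·T(h/2) − T(h)) / 3 = (4·(-5.3961) − (-5.4349))/3 = (-16.1495)/3 = -5.38317.

-5.38317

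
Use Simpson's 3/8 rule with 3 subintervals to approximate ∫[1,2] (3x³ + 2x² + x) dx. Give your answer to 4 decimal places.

h = (2 − 1)/3 = 0.333333.
Nodes x₀,…,x₃ = 1, 1.333333, 1.666667, 2.
f(x) = 3x³ + 2x² + x: f₀=6, f₁=12, f₂=21.111111, f₃=34.
(3h/8)·[f₀ + 3f₁ + 3f₂ + f₃] = 0.125·(139.333333) = 17.4167.

17.4167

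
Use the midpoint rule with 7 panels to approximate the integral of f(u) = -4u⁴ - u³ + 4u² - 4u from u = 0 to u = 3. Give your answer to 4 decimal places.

-193.3327

h = (3 − 0)/7 = 0.428571.
Midpoints m₁,…,m₇ = 0.214286, 0.642857, 1.071429, 1.5, 1.928571, 2.357143, 2.785714.
f(m₁)=-0.691743, f(m₂)=-1.867191, f(m₃)=-6.195075, f(m₄)=-20.625, f(m₅)=-55.345221, f(m₆)=-123.782643, f(m₇)=-242.602822.
h·[f(m₁) + f(m₂) + f(m₃) + f(m₄) + f(m₅) + f(m₆) + f(m₇)] = 0.428571·(-451.109694) = -193.3327.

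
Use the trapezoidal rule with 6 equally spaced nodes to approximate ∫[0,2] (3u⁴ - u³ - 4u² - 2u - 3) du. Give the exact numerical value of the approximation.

h = (2 − 0)/5 = 0.4.
Nodes u₀,…,u₅ = 0, 0.4, 0.8, 1.2, 1.6, 2.
f(u) = 3u⁴ - u³ - 4u² - 2u - 3: f₀=-3, f₁=-4.4272, f₂=-6.4432, f₃=-6.6672, f₄=-0.8752, f₅=17.
(h/2)·[f₀ + 2f₁ + 2f₂ + 2f₃ + 2f₄ + f₅] = 0.2·(-22.8256) = -4.56512.

-4.56512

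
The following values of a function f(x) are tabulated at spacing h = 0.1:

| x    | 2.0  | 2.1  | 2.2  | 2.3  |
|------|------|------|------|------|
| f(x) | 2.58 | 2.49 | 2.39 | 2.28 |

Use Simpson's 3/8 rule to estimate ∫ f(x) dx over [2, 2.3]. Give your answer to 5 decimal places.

0.73125

h = 0.1, n = 3.
(3h/8)·[y₀ + 3y₁ + 3y₂ + y₃] = 0.0375·(19.50) = 0.73125.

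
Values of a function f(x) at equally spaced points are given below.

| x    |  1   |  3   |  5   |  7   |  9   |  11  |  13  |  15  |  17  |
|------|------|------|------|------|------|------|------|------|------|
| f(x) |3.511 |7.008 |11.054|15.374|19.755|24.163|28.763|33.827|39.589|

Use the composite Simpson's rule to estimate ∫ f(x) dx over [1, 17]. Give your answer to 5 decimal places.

h = 2, n = 8.
(h/3)·[y₀ + 4y₁ + 2y₂ + 4y₃ + 2y₄ + 4y₅ + 2y₆ + 4y₇ + y₈] = 0.666667·(483.732) = 322.48800.

322.48800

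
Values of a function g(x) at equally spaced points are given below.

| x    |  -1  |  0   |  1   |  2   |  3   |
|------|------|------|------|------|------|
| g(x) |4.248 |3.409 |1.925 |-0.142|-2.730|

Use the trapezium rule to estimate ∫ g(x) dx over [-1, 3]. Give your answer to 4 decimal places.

h = 1, n = 4.
(h/2)·[y₀ + 2y₁ + 2y₂ + 2y₃ + y₄] = 0.5·(11.902) = 5.9510.

5.9510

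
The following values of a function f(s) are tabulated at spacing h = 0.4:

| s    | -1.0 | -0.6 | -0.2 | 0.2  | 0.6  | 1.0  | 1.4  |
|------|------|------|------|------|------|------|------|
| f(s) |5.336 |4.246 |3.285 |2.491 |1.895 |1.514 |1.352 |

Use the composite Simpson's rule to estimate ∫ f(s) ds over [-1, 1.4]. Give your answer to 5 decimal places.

6.67360

h = 0.4, n = 6.
(h/3)·[y₀ + 4y₁ + 2y₂ + 4y₃ + 2y₄ + 4y₅ + y₆] = 0.133333·(50.052) = 6.67360.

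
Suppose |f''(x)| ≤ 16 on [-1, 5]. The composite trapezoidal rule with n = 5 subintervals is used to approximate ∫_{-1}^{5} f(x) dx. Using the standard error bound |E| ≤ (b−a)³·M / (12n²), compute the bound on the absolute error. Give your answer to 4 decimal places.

|E| ≤ (6)³·16 / (12·5²) = 3456/300 = 11.5200.

11.5200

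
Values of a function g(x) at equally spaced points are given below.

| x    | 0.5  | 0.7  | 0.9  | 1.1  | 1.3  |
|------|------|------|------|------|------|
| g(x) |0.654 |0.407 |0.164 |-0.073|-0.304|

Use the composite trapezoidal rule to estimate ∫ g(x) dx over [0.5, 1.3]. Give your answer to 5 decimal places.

h = 0.2, n = 4.
(h/2)·[y₀ + 2y₁ + 2y₂ + 2y₃ + y₄] = 0.1·(1.346) = 0.13460.

0.13460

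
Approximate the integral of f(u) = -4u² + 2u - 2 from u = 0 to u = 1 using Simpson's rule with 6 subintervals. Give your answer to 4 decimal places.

h = (1 − 0)/6 = 0.166667.
Nodes u₀,…,u₆ = 0, 0.166667, 0.333333, 0.5, 0.666667, 0.833333, 1.
f(u) = -4u² + 2u - 2: f₀=-2, f₁=-1.777778, f₂=-1.777778, f₃=-2, f₄=-2.444444, f₅=-3.111111, f₆=-4.
(h/3)·[f₀ + 4f₁ + 2f₂ + 4f₃ + 2f₄ + 4f₅ + f₆] = 0.055556·(-42) = -2.3333.

-2.3333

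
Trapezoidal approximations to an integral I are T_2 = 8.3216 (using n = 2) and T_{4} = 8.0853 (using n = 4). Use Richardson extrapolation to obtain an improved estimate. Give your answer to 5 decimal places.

R = (4·T_{4} − T_2) / 3 = (4·8.0853 − 8.3216)/3 = (24.0196)/3 = 8.00653.

8.00653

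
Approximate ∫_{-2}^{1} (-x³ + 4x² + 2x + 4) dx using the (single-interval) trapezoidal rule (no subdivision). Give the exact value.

49.5

T = (b−a)/2 · [f(-2) + f(1)] = 1.5·[24 + 9] = 49.5.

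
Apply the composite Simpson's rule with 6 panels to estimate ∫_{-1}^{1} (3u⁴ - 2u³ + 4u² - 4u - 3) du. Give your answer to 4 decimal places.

h = (1 − (-1))/6 = 0.333333.
Nodes u₀,…,u₆ = -1, -0.666667, -0.333333, 0, 0.333333, 0.666667, 1.
f(u) = 3u⁴ - 2u³ + 4u² - 4u - 3: f₀=10, f₁=2.629630, f₂=-1.111111, f₃=-3, f₄=-3.925926, f₅=-3.888889, f₆=-2.
(h/3)·[f₀ + 4f₁ + 2f₂ + 4f₃ + 2f₄ + 4f₅ + f₆] = 0.111111·(-19.111111) = -2.1235.

-2.1235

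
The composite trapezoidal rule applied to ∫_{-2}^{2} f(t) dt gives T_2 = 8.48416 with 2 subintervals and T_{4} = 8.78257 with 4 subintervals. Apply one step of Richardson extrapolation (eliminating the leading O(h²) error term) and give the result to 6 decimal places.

R = (4·T_{4} − T_2) / 3 = (4·8.78257 − 8.48416)/3 = (26.64612)/3 = 8.882040.

8.882040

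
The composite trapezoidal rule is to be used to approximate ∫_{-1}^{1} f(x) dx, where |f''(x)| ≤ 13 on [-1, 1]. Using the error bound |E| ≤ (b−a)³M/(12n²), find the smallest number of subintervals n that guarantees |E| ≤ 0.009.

Need 104/(12n²) ≤ 0.009.
n² ≥ 104/(12·0.009) = 962.963 ⇒ n ≥ 31.0316, so the smallest n is 32.

32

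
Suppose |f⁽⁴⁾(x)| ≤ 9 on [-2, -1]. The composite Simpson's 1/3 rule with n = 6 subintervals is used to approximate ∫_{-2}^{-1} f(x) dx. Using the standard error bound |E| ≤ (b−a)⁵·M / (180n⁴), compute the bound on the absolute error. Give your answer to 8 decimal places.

|E| ≤ (1)⁵·9 / (180·6⁴) = 9/233280 = 0.00003858.

0.00003858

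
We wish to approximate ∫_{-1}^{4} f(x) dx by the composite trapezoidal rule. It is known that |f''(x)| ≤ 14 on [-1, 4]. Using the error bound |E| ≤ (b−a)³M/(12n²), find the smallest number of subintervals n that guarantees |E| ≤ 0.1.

Need 1750/(12n²) ≤ 0.1.
n² ≥ 1750/(12·0.1) = 1458.33 ⇒ n ≥ 38.1881, so the smallest n is 39.

39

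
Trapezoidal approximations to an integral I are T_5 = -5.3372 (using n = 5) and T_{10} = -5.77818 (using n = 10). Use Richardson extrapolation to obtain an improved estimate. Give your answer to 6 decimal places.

-5.925173

R = (4·T_{10} − T_5) / 3 = (4·(-5.77818) − (-5.3372))/3 = (-17.77552)/3 = -5.925173.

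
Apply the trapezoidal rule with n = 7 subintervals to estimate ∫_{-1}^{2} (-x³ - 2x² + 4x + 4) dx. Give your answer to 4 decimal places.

7.9286

h = (2 − (-1))/7 = 0.428571.
Nodes x₀,…,x₇ = -1, -0.571429, -0.142857, 0.285714, 0.714286, 1.142857, 1.571429, 2.
f(x) = -x³ - 2x² + 4x + 4: f₀=-1, f₁=1.247813, f₂=3.390671, f₃=4.956268, f₄=5.472303, f₅=4.466472, f₆=1.466472, f₇=-4.
(h/2)·[f₀ + 2f₁ + 2f₂ + 2f₃ + 2f₄ + 2f₅ + 2f₆ + f₇] = 0.214286·(37) = 7.9286.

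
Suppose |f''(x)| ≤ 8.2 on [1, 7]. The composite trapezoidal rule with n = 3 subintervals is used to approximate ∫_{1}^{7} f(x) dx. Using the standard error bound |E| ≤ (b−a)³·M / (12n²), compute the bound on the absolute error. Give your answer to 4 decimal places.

16.4000

|E| ≤ (6)³·8.2 / (12·3²) = 1771.2/108 = 16.4000.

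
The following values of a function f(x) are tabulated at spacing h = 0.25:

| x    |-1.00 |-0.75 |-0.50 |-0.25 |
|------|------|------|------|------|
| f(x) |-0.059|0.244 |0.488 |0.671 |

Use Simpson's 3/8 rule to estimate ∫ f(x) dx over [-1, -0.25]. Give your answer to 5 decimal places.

0.26325

h = 0.25, n = 3.
(3h/8)·[y₀ + 3y₁ + 3y₂ + y₃] = 0.09375·(2.808) = 0.26325.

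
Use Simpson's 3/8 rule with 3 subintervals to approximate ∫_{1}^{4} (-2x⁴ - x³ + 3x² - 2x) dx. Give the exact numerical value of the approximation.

h = (4 − 1)/3 = 1.
Nodes x₀,…,x₃ = 1, 2, 3, 4.
f(x) = -2x⁴ - x³ + 3x² - 2x: f₀=-2, f₁=-32, f₂=-168, f₃=-536.
(3h/8)·[f₀ + 3f₁ + 3f₂ + f₃] = 0.375·(-1138) = -426.75.

-426.75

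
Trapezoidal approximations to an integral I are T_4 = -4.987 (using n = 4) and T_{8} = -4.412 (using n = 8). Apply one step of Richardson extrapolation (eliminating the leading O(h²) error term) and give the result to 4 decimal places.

R = (4·T_{8} − T_4) / 3 = (4·(-4.412) − (-4.987))/3 = (-12.661)/3 = -4.2203.

-4.2203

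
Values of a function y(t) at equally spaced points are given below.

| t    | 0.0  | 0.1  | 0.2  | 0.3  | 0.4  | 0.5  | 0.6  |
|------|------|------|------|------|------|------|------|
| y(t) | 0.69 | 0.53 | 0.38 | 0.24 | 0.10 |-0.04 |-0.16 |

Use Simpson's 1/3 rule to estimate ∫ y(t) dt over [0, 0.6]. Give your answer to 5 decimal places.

h = 0.1, n = 6.
(h/3)·[y₀ + 4y₁ + 2y₂ + 4y₃ + 2y₄ + 4y₅ + y₆] = 0.033333·(4.41) = 0.14700.

0.14700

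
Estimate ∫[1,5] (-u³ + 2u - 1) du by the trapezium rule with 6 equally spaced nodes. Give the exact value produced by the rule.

-139.84

h = (5 − 1)/5 = 0.8.
Nodes u₀,…,u₅ = 1, 1.8, 2.6, 3.4, 4.2, 5.
f(u) = -u³ + 2u - 1: f₀=0, f₁=-3.232, f₂=-13.376, f₃=-33.504, f₄=-66.688, f₅=-116.
(h/2)·[f₀ + 2f₁ + 2f₂ + 2f₃ + 2f₄ + f₅] = 0.4·(-349.6) = -139.84.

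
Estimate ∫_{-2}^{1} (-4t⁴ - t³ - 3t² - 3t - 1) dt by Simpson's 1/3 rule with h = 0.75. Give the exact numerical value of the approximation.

-30.65625

h = (1 − (-2))/4 = 0.75.
Nodes t₀,…,t₄ = -2, -1.25, -0.5, 0.25, 1.
f(t) = -4t⁴ - t³ - 3t² - 3t - 1: f₀=-63, f₁=-9.75, f₂=-0.375, f₃=-1.96875, f₄=-12.
(h/3)·[f₀ + 4f₁ + 2f₂ + 4f₃ + f₄] = 0.25·(-122.625) = -30.65625.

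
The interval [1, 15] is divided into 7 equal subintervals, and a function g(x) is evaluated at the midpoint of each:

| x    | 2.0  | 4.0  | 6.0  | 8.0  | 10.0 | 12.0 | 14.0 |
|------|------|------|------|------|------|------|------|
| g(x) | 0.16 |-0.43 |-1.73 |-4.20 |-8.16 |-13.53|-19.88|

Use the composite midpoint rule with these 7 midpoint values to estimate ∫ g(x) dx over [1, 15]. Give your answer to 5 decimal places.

-95.54000

h = 2, n = 7.
h·[y(m₁) + y(m₂) + y(m₃) + y(m₄) + y(m₅) + y(m₆) + y(m₇)] = 2·(-47.77) = -95.54000.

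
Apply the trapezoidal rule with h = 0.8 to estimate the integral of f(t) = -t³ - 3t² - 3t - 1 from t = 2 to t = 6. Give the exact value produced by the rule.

-586.4

h = (6 − 2)/5 = 0.8.
Nodes t₀,…,t₅ = 2, 2.8, 3.6, 4.4, 5.2, 6.
f(t) = -t³ - 3t² - 3t - 1: f₀=-27, f₁=-54.872, f₂=-97.336, f₃=-157.464, f₄=-238.328, f₅=-343.
(h/2)·[f₀ + 2f₁ + 2f₂ + 2f₃ + 2f₄ + f₅] = 0.4·(-1466) = -586.4.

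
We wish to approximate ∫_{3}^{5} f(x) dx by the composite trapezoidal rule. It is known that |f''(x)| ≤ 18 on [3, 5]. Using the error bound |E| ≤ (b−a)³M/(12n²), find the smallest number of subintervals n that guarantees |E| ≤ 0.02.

Need 144/(12n²) ≤ 0.02.
n² ≥ 144/(12·0.02) = 600 ⇒ n ≥ 24.4949, so the smallest n is 25.

25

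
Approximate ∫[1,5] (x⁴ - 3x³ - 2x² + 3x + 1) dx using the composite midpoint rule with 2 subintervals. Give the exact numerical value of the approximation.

h = (5 − 1)/2 = 2.
Midpoints m₁,…,m₂ = 2, 4.
f(m₁)=-9, f(m₂)=45.
h·[f(m₁) + f(m₂)] = 2·(36) = 72.

72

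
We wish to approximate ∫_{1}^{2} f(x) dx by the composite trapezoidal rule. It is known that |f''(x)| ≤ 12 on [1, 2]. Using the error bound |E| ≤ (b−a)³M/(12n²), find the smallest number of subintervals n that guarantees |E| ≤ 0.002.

Need 12/(12n²) ≤ 0.002.
n² ≥ 12/(12·0.002) = 500 ⇒ n ≥ 22.3607, so the smallest n is 23.

23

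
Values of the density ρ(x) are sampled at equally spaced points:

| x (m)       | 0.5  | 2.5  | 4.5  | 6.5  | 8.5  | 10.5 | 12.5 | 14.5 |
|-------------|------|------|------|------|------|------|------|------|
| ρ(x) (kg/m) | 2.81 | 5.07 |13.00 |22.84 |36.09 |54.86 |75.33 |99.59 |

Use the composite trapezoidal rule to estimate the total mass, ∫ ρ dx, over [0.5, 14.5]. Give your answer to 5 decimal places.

h = 2, n = 7.
(h/2)·[y₀ + 2y₁ + 2y₂ + 2y₃ + 2y₄ + 2y₅ + 2y₆ + y₇] = 1·(516.78) = 516.78000.

516.78000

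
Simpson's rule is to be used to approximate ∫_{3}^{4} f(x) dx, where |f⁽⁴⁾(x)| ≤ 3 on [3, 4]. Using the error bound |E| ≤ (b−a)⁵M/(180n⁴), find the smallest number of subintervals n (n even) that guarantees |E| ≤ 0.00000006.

Need 3/(180n⁴) ≤ 0.00000006.
n⁴ ≥ 3/(180·0.00000006) = 277778 ⇒ n ≥ 22.9575, so the smallest even n is 24. (n must be even for Simpson's rule.)

24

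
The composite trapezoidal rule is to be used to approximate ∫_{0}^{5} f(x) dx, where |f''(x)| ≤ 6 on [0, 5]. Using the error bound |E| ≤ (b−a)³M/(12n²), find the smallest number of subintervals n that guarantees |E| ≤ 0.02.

Need 750/(12n²) ≤ 0.02.
n² ≥ 750/(12·0.02) = 3125 ⇒ n ≥ 55.9017, so the smallest n is 56.

56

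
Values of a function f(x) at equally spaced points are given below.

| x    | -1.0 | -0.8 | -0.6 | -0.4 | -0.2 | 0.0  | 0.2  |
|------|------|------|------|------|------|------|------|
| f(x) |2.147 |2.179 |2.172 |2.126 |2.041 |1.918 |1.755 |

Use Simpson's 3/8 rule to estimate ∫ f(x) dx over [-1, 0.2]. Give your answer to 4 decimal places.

h = 0.2, n = 6.
(3h/8)·[y₀ + 3y₁ + 3y₂ + 2y₃ + 3y₄ + 3y₅ + y₆] = 0.075·(33.084) = 2.4813.

2.4813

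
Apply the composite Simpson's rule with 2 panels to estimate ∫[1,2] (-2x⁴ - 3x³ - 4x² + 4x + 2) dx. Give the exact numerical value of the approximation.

h = (2 − 1)/2 = 0.5.
Nodes x₀,…,x₂ = 1, 1.5, 2.
f(x) = -2x⁴ - 3x³ - 4x² + 4x + 2: f₀=-3, f₁=-21.25, f₂=-62.
(h/3)·[f₀ + 4f₁ + f₂] = 0.166667·(-150) = -25.

-25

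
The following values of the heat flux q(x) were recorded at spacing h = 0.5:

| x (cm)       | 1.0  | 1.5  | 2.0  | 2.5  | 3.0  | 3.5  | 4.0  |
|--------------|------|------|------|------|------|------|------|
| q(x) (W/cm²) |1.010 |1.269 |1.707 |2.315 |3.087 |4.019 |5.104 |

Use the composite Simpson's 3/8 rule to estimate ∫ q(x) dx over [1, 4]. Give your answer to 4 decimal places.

h = 0.5, n = 6.
(3h/8)·[y₀ + 3y₁ + 3y₂ + 2y₃ + 3y₄ + 3y₅ + y₆] = 0.1875·(40.990) = 7.6856.

7.6856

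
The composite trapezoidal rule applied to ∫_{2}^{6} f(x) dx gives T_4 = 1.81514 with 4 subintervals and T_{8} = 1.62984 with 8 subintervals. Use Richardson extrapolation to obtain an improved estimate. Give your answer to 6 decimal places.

1.568073

R = (4·T_{8} − T_4) / 3 = (4·1.62984 − 1.81514)/3 = (4.70422)/3 = 1.568073.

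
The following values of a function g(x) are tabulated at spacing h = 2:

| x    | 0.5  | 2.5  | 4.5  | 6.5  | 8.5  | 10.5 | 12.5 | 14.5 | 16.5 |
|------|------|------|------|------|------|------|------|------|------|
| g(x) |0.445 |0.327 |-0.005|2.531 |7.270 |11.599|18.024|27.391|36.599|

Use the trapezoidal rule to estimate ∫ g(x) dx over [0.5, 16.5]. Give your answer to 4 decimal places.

h = 2, n = 8.
(h/2)·[y₀ + 2y₁ + 2y₂ + 2y₃ + 2y₄ + 2y₅ + 2y₆ + 2y₇ + y₈] = 1·(171.318) = 171.3180.

171.3180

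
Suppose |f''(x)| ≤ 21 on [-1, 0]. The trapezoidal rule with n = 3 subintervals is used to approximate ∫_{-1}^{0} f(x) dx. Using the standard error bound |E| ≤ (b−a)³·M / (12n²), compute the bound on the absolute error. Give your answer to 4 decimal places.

|E| ≤ (1)³·21 / (12·3²) = 21/108 = 0.1944.

0.1944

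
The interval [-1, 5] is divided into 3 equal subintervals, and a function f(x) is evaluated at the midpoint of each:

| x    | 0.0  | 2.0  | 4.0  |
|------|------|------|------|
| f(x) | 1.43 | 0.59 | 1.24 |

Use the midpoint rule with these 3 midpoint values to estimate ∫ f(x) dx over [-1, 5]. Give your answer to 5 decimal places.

6.52000

h = 2, n = 3.
h·[y(m₁) + y(m₂) + y(m₃)] = 2·(3.26) = 6.52000.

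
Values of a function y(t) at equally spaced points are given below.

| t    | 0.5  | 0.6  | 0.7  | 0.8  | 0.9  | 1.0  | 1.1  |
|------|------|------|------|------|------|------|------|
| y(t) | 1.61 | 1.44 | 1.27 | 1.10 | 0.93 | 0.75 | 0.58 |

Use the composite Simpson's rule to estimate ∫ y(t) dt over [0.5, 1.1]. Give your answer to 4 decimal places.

h = 0.1, n = 6.
(h/3)·[y₀ + 4y₁ + 2y₂ + 4y₃ + 2y₄ + 4y₅ + y₆] = 0.033333·(19.75) = 0.6583.

0.6583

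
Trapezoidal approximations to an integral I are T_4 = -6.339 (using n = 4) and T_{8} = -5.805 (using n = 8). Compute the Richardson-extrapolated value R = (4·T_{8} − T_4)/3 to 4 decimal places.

-5.6270

R = (4·T_{8} − T_4) / 3 = (4·(-5.805) − (-6.339))/3 = (-16.881)/3 = -5.6270.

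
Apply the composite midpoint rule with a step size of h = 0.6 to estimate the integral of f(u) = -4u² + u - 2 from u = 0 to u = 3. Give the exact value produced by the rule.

-37.14

h = (3 − 0)/5 = 0.6.
Midpoints m₁,…,m₅ = 0.3, 0.9, 1.5, 2.1, 2.7.
f(m₁)=-2.06, f(m₂)=-4.34, f(m₃)=-9.5, f(m₄)=-17.54, f(m₅)=-28.46.
h·[f(m₁) + f(m₂) + f(m₃) + f(m₄) + f(m₅)] = 0.6·(-61.9) = -37.14.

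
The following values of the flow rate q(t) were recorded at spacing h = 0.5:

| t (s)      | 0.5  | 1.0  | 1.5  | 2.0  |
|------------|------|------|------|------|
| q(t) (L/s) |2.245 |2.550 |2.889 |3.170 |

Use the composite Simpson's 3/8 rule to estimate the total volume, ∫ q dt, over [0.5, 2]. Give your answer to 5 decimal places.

h = 0.5, n = 3.
(3h/8)·[y₀ + 3y₁ + 3y₂ + y₃] = 0.1875·(21.732) = 4.07475.

4.07475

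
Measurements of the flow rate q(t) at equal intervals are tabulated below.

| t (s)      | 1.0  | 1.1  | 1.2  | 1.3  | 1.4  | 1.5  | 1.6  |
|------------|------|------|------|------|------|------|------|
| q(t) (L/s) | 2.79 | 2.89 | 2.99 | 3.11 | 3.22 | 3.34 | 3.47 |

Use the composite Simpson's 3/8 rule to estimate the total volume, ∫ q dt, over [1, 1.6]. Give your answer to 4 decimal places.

1.8675

h = 0.1, n = 6.
(3h/8)·[y₀ + 3y₁ + 3y₂ + 2y₃ + 3y₄ + 3y₅ + y₆] = 0.0375·(49.80) = 1.8675.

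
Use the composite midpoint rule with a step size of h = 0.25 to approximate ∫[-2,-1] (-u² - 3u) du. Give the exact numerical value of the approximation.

2.171875

h = (-1 − (-2))/4 = 0.25.
Midpoints m₁,…,m₄ = -1.875, -1.625, -1.375, -1.125.
f(m₁)=2.109375, f(m₂)=2.234375, f(m₃)=2.234375, f(m₄)=2.109375.
h·[f(m₁) + f(m₂) + f(m₃) + f(m₄)] = 0.25·(8.6875) = 2.171875.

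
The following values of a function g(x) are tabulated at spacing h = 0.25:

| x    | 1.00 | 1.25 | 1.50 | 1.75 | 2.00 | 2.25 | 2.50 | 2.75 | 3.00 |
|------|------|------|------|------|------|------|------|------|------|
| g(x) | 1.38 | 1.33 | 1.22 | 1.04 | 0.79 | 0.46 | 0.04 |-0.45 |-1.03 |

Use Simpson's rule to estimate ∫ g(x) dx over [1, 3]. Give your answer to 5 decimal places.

1.16417

h = 0.25, n = 8.
(h/3)·[y₀ + 4y₁ + 2y₂ + 4y₃ + 2y₄ + 4y₅ + 2y₆ + 4y₇ + y₈] = 0.083333·(13.97) = 1.16417.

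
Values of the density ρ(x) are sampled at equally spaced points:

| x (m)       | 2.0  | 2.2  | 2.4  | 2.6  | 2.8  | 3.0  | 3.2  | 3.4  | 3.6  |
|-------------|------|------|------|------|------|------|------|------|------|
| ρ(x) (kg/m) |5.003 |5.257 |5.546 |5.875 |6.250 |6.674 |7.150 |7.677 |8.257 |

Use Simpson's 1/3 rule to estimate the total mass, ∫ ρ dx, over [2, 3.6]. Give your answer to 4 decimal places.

h = 0.2, n = 8.
(h/3)·[y₀ + 4y₁ + 2y₂ + 4y₃ + 2y₄ + 4y₅ + 2y₆ + 4y₇ + y₈] = 0.066667·(153.084) = 10.2056.

10.2056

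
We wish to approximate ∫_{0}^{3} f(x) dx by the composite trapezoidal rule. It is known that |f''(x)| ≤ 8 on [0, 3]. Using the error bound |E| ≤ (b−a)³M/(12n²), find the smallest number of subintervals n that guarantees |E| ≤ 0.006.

Need 216/(12n²) ≤ 0.006.
n² ≥ 216/(12·0.006) = 3000 ⇒ n ≥ 54.7723, so the smallest n is 55.

55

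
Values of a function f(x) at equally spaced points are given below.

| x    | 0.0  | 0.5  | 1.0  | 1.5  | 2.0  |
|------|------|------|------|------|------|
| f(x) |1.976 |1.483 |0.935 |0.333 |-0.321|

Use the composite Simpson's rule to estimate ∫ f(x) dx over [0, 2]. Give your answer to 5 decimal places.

1.79817

h = 0.5, n = 4.
(h/3)·[y₀ + 4y₁ + 2y₂ + 4y₃ + y₄] = 0.166667·(10.789) = 1.79817.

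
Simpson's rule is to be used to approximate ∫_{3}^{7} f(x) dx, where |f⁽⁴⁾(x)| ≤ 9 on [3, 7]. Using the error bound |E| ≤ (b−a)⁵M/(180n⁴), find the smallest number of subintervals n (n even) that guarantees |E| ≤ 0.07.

Need 9216/(180n⁴) ≤ 0.07.
n⁴ ≥ 9216/(180·0.07) = 731.429 ⇒ n ≥ 5.2005, so the smallest even n is 6. (n must be even for Simpson's rule.)

6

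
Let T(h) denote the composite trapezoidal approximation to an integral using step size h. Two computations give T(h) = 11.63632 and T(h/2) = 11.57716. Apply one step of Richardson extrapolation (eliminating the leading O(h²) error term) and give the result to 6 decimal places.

11.557440

R = (4·T(h/2) − T(h)) / 3 = (4·11.57716 − 11.63632)/3 = (34.67232)/3 = 11.557440.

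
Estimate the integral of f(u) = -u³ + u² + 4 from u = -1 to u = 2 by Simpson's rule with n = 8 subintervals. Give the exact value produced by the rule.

h = (2 − (-1))/8 = 0.375.
Nodes u₀,…,u₈ = -1, -0.625, -0.25, 0.125, 0.5, 0.875, 1.25, 1.625, 2.
f(u) = -u³ + u² + 4: f₀=6, f₁=4.634765625, f₂=4.078125, f₃=4.013671875, f₄=4.125, f₅=4.095703125, f₆=3.609375, f₇=2.349609375, f₈=0.
(h/3)·[f₀ + 4f₁ + 2f₂ + 4f₃ + 2f₄ + 4f₅ + 2f₆ + 4f₇ + f₈] = 0.125·(90) = 11.25.

11.25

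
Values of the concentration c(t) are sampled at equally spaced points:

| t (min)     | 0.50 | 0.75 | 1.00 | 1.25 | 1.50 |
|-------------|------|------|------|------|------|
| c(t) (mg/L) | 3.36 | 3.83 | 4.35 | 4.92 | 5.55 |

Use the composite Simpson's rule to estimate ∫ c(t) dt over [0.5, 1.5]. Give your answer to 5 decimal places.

h = 0.25, n = 4.
(h/3)·[y₀ + 4y₁ + 2y₂ + 4y₃ + y₄] = 0.083333·(52.61) = 4.38417.

4.38417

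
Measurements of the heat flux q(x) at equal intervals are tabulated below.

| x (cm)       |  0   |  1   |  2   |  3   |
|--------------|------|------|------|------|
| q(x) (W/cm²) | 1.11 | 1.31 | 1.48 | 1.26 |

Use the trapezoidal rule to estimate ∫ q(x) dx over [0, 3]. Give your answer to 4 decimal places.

3.9750

h = 1, n = 3.
(h/2)·[y₀ + 2y₁ + 2y₂ + y₃] = 0.5·(7.95) = 3.9750.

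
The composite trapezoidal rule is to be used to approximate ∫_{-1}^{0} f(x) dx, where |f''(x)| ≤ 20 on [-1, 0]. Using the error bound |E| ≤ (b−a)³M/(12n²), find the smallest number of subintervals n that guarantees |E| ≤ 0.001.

41

Need 20/(12n²) ≤ 0.001.
n² ≥ 20/(12·0.001) = 1666.67 ⇒ n ≥ 40.8248, so the smallest n is 41.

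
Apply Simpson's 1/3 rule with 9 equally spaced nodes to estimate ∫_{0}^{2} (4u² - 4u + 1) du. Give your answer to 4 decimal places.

4.6667

h = (2 − 0)/8 = 0.25.
Nodes u₀,…,u₈ = 0, 0.25, 0.5, 0.75, 1, 1.25, 1.5, 1.75, 2.
f(u) = 4u² - 4u + 1: f₀=1, f₁=0.25, f₂=0, f₃=0.25, f₄=1, f₅=2.25, f₆=4, f₇=6.25, f₈=9.
(h/3)·[f₀ + 4f₁ + 2f₂ + 4f₃ + 2f₄ + 4f₅ + 2f₆ + 4f₇ + f₈] = 0.083333·(56) = 4.6667.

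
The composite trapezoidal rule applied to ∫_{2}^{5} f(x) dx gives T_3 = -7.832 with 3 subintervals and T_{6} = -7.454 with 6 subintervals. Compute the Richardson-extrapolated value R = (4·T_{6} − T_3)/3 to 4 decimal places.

-7.3280

R = (4·T_{6} − T_3) / 3 = (4·(-7.454) − (-7.832))/3 = (-21.984)/3 = -7.3280.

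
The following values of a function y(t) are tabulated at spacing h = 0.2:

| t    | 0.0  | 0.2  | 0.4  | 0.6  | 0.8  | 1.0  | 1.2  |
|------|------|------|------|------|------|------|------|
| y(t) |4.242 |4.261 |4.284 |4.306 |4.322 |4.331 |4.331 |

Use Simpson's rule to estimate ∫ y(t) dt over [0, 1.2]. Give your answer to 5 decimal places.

5.15847

h = 0.2, n = 6.
(h/3)·[y₀ + 4y₁ + 2y₂ + 4y₃ + 2y₄ + 4y₅ + y₆] = 0.066667·(77.377) = 5.15847.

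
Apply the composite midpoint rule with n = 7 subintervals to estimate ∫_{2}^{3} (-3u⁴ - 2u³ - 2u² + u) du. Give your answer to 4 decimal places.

-169.0439

h = (3 − 2)/7 = 0.142857.
Midpoints m₁,…,m₇ = 2.071429, 2.214286, 2.357143, 2.5, 2.642857, 2.785714, 2.928571.
f(m₁)=-79.519757, f(m₂)=-101.425422, f(m₃)=-127.559741, f(m₄)=-158.4375, f(m₅)=-194.603473, f(m₆)=-236.632419, f(m₇)=-285.129087.
h·[f(m₁) + f(m₂) + f(m₃) + f(m₄) + f(m₅) + f(m₆) + f(m₇)] = 0.142857·(-1183.307398) = -169.0439.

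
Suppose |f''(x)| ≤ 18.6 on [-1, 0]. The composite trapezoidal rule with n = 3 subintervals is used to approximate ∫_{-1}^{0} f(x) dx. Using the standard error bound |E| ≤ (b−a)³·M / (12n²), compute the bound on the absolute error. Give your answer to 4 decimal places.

|E| ≤ (1)³·18.6 / (12·3²) = 18.6/108 = 0.1722.

0.1722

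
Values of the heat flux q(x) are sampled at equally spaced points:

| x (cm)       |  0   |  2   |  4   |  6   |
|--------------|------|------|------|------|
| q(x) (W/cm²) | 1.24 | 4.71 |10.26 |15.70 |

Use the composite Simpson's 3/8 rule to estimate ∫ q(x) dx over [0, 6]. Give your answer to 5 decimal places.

46.38750

h = 2, n = 3.
(3h/8)·[y₀ + 3y₁ + 3y₂ + y₃] = 0.75·(61.85) = 46.38750.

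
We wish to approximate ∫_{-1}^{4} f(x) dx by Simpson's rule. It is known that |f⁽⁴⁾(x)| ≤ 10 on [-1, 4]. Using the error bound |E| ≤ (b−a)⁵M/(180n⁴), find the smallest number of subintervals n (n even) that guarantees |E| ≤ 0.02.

Need 31250/(180n⁴) ≤ 0.02.
n⁴ ≥ 31250/(180·0.02) = 8680.56 ⇒ n ≥ 9.6524, so the smallest even n is 10. (n must be even for Simpson's rule.)

10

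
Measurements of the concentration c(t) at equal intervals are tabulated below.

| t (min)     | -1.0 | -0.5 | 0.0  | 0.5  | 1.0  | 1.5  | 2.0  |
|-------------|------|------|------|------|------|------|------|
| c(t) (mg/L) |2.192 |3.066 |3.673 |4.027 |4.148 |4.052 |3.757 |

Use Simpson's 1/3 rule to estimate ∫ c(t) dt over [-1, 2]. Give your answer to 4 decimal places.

h = 0.5, n = 6.
(h/3)·[y₀ + 4y₁ + 2y₂ + 4y₃ + 2y₄ + 4y₅ + y₆] = 0.166667·(66.171) = 11.0285.

11.0285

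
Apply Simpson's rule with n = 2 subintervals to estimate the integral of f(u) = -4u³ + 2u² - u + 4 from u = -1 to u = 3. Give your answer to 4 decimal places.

h = (3 − (-1))/2 = 2.
Nodes u₀,…,u₂ = -1, 1, 3.
f(u) = -4u³ + 2u² - u + 4: f₀=11, f₁=1, f₂=-89.
(h/3)·[f₀ + 4f₁ + f₂] = 0.666667·(-74) = -49.3333.

-49.3333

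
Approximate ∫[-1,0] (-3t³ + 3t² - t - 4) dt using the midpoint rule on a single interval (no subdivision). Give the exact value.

M = (b−a)·f(-0.5) = 1·(-2.375) = -2.375.

-2.375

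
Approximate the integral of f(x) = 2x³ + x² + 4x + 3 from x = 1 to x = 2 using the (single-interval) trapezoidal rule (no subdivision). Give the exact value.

20.5

T = (b−a)/2 · [f(1) + f(2)] = 0.5·[10 + 31] = 20.5.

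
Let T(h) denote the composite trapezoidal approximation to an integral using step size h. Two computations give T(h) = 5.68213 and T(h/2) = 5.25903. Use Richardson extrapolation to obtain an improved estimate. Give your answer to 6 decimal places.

R = (4·T(h/2) − T(h)) / 3 = (4·5.25903 − 5.68213)/3 = (15.35399)/3 = 5.117997.

5.117997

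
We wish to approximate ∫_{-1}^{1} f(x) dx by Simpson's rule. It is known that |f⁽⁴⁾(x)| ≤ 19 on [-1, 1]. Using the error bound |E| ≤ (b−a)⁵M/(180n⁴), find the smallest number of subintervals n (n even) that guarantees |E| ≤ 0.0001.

14

Need 608/(180n⁴) ≤ 0.0001.
n⁴ ≥ 608/(180·0.0001) = 33777.8 ⇒ n ≥ 13.5568, so the smallest even n is 14. (n must be even for Simpson's rule.)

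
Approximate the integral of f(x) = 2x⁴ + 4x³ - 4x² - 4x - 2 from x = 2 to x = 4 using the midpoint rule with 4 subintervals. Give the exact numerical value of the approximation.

h = (4 − 2)/4 = 0.5.
Midpoints m₁,…,m₄ = 2.25, 2.75, 3.25, 3.75.
f(m₁)=65.5703125, f(m₂)=154.3203125, f(m₃)=303.1953125, f(m₄)=533.1953125.
h·[f(m₁) + f(m₂) + f(m₃) + f(m₄)] = 0.5·(1056.28125) = 528.140625.

528.140625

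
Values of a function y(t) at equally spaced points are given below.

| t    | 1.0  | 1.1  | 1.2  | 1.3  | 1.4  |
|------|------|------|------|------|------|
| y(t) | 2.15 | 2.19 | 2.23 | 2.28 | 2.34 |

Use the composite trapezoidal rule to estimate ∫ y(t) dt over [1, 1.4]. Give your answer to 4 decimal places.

h = 0.1, n = 4.
(h/2)·[y₀ + 2y₁ + 2y₂ + 2y₃ + y₄] = 0.05·(17.89) = 0.8945.

0.8945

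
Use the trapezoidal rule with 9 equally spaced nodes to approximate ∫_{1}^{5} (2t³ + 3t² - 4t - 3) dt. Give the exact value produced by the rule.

379.5

h = (5 − 1)/8 = 0.5.
Nodes t₀,…,t₈ = 1, 1.5, 2, 2.5, 3, 3.5, 4, 4.5, 5.
f(t) = 2t³ + 3t² - 4t - 3: f₀=-2, f₁=4.5, f₂=17, f₃=37, f₄=66, f₅=105.5, f₆=157, f₇=222, f₈=302.
(h/2)·[f₀ + 2f₁ + 2f₂ + 2f₃ + 2f₄ + 2f₅ + 2f₆ + 2f₇ + f₈] = 0.25·(1518) = 379.5.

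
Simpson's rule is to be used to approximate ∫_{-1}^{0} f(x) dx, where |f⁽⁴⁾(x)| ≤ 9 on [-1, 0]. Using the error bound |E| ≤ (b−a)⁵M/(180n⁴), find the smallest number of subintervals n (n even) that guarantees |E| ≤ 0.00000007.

30

Need 9/(180n⁴) ≤ 0.00000007.
n⁴ ≥ 9/(180·0.00000007) = 714286 ⇒ n ≥ 29.0715, so the smallest even n is 30. (n must be even for Simpson's rule.)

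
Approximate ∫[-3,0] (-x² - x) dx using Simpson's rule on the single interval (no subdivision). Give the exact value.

-4.5

S = (b−a)/6 · [f(-3) + 4f(-1.5) + f(0)] = 0.5·[(-6) + 4·(-0.75) + 0] = -4.5.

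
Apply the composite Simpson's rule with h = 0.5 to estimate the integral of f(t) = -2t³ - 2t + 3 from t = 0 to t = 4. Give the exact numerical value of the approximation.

-132

h = (4 − 0)/8 = 0.5.
Nodes t₀,…,t₈ = 0, 0.5, 1, 1.5, 2, 2.5, 3, 3.5, 4.
f(t) = -2t³ - 2t + 3: f₀=3, f₁=1.75, f₂=-1, f₃=-6.75, f₄=-17, f₅=-33.25, f₆=-57, f₇=-89.75, f₈=-133.
(h/3)·[f₀ + 4f₁ + 2f₂ + 4f₃ + 2f₄ + 4f₅ + 2f₆ + 4f₇ + f₈] = 0.166667·(-792) = -132.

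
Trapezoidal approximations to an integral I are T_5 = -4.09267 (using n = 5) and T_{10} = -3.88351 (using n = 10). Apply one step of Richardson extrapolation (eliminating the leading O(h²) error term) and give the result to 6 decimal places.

-3.813790

R = (4·T_{10} − T_5) / 3 = (4·(-3.88351) − (-4.09267))/3 = (-11.44137)/3 = -3.813790.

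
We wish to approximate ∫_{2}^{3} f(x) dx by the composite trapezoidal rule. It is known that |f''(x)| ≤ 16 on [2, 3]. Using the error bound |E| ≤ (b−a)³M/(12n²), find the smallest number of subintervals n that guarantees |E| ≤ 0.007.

Need 16/(12n²) ≤ 0.007.
n² ≥ 16/(12·0.007) = 190.476 ⇒ n ≥ 13.8013, so the smallest n is 14.

14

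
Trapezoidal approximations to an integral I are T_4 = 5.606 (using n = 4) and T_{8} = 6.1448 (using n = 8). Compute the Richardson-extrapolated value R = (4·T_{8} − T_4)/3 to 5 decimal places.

R = (4·T_{8} − T_4) / 3 = (4·6.1448 − 5.606)/3 = (18.9732)/3 = 6.32440.

6.32440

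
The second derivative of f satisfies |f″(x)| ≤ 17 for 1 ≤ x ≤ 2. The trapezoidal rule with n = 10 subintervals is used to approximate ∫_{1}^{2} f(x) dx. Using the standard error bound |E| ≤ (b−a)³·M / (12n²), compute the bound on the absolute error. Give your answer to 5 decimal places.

0.01417

|E| ≤ (1)³·17 / (12·10²) = 17/1200 = 0.01417.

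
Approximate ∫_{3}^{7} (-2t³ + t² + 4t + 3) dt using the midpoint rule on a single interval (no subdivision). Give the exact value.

-808

M = (b−a)·f(5) = 4·(-202) = -808.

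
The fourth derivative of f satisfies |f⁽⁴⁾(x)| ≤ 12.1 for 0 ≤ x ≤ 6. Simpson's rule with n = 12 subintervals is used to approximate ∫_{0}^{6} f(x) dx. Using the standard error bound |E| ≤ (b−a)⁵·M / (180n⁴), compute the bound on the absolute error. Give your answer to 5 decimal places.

|E| ≤ (6)⁵·12.1 / (180·12⁴) = 94089.6/3732480 = 0.02521.

0.02521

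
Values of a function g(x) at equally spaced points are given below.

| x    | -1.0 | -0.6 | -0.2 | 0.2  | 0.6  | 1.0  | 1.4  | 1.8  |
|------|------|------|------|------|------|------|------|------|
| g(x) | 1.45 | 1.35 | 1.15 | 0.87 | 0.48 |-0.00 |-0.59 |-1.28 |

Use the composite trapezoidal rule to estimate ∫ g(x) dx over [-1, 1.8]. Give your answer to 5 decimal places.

1.33800

h = 0.4, n = 7.
(h/2)·[y₀ + 2y₁ + 2y₂ + 2y₃ + 2y₄ + 2y₅ + 2y₆ + y₇] = 0.2·(6.69) = 1.33800.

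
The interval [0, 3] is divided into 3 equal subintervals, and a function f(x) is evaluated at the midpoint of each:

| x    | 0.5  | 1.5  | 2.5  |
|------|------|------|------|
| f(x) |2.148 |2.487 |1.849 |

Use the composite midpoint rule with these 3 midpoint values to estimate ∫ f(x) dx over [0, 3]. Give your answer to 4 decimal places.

6.4840

h = 1, n = 3.
h·[y(m₁) + y(m₂) + y(m₃)] = 1·(6.484) = 6.4840.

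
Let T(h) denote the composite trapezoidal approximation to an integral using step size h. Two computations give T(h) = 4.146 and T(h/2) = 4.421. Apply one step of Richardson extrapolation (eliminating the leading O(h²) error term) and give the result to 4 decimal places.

R = (4·T(h/2) − T(h)) / 3 = (4·4.421 − 4.146)/3 = (13.538)/3 = 4.5127.

4.5127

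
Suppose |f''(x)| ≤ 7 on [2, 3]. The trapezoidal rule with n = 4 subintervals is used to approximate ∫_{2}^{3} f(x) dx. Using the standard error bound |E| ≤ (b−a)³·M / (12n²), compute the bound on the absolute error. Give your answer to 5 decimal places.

0.03646

|E| ≤ (1)³·7 / (12·4²) = 7/192 = 0.03646.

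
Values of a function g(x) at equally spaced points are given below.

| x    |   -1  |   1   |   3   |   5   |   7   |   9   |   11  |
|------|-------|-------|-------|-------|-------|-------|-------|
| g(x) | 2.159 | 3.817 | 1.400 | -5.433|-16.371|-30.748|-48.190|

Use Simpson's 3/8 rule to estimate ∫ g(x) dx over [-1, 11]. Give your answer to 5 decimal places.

h = 2, n = 6.
(3h/8)·[y₀ + 3y₁ + 3y₂ + 2y₃ + 3y₄ + 3y₅ + y₆] = 0.75·(-182.603) = -136.95225.

-136.95225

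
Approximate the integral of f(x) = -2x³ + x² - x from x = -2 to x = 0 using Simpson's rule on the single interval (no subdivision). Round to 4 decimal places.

S = (b−a)/6 · [f(-2) + 4f(-1) + f(0)] = 0.333333·[22 + 4·4 + 0] = 12.6667.

12.6667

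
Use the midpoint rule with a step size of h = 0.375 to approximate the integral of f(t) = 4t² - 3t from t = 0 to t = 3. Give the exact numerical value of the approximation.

h = (3 − 0)/8 = 0.375.
Midpoints m₁,…,m₈ = 0.1875, 0.5625, 0.9375, 1.3125, 1.6875, 2.0625, 2.4375, 2.8125.
f(m₁)=-0.421875, f(m₂)=-0.421875, f(m₃)=0.703125, f(m₄)=2.953125, f(m₅)=6.328125, f(m₆)=10.828125, f(m₇)=16.453125, f(m₈)=23.203125.
h·[f(m₁) + f(m₂) + f(m₃) + f(m₄) + f(m₅) + f(m₆) + f(m₇) + f(m₈)] = 0.375·(59.625) = 22.359375.

22.359375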